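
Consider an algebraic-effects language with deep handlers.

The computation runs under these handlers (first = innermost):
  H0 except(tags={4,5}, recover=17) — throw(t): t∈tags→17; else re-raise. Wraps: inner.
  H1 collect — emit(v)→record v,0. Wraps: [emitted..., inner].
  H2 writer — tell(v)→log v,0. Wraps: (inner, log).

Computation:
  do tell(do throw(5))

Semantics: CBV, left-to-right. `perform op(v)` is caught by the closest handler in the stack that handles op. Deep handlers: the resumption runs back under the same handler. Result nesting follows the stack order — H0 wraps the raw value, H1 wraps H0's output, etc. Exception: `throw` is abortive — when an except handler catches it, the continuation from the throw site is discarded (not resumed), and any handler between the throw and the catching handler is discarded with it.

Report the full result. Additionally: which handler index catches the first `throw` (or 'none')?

Answer: ([17], ()) ; first throw caught by: H0

Step-by-step:
throw(5) @ H0 caught ⇒ 17
H1 returns [17]
H2 returns ([17], ())
= ([17], ())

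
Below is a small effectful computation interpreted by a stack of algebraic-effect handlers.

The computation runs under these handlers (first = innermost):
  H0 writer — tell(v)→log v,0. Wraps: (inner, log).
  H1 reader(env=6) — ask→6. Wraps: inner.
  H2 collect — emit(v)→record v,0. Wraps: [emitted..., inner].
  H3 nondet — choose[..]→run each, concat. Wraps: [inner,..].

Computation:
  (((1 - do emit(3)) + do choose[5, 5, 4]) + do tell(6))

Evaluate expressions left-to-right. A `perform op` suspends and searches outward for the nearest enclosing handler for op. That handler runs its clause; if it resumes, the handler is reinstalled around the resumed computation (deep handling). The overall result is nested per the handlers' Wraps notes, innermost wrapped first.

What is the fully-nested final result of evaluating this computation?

Working:
emit(3) @ H2 ⇒ out+=3
choose[5, 5, 4] @ H3
  branch[0] choose=5:
    tell(6) @ H0 ⇒ log+=6
    H0 returns (6, (6))
    H1 returns (6, (6))
    H2 returns [3, (6, (6))]
    H3 returns [[3, (6, (6))]]
  branch[1] choose=5:
    tell(6) @ H0 ⇒ log+=6
    H0 returns (6, (6))
    H1 returns (6, (6))
    H2 returns [3, (6, (6))]
    H3 returns [[3, (6, (6))]]
  branch[2] choose=4:
    tell(6) @ H0 ⇒ log+=6
    H0 returns (5, (6))
    H1 returns (5, (6))
    H2 returns [3, (5, (6))]
    H3 returns [[3, (5, (6))]]
= [[3, (6, (6))], [3, (6, (6))], [3, (5, (6))]]

Answer: [[3, (6, (6))], [3, (6, (6))], [3, (5, (6))]]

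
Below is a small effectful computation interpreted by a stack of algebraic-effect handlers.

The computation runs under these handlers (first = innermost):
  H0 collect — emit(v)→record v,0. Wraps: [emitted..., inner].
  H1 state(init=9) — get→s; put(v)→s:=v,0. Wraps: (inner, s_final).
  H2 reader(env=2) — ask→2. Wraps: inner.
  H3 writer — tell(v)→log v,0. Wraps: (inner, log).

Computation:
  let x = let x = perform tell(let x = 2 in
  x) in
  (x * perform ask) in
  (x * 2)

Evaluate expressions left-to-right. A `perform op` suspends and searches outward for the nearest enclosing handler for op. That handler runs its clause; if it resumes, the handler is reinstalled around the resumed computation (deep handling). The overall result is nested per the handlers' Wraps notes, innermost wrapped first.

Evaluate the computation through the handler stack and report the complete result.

Answer: (([0], 9), (2))

Step-by-step:
tell(2) @ H3 ⇒ log+=2
ask @ H2 ⇒ 2
H0 returns [0]
H1 returns ([0], 9)
H2 returns ([0], 9)
H3 returns (([0], 9), (2))
= (([0], 9), (2))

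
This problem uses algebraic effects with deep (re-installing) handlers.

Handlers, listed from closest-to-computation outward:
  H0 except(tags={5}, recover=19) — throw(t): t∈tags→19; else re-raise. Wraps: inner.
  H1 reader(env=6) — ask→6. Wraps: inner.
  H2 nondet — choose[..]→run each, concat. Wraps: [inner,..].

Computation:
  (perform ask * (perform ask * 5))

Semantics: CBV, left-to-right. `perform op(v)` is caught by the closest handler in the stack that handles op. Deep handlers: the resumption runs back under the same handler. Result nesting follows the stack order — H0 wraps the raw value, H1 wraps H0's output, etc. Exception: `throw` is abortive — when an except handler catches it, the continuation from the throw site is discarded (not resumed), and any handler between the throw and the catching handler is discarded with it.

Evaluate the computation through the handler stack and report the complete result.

Answer: [180]

Evaluation trace:
ask @ H1 ⇒ 6
ask @ H1 ⇒ 6
H0 returns 180
H1 returns 180
H2 returns [180]
= [180]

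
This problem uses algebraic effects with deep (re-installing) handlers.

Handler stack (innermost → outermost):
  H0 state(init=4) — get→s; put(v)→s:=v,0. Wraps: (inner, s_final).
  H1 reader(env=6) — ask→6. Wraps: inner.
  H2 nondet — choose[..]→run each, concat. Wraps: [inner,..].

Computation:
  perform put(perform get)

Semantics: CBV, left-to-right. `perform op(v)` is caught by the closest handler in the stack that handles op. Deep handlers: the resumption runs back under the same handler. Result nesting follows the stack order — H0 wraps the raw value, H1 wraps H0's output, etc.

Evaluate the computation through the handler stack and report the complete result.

Step-by-step:
get @ H0 ⇒ 4
put(4) @ H0 ⇒ s:=4
H0 returns (0, 4)
H1 returns (0, 4)
H2 returns [(0, 4)]
= [(0, 4)]

Answer: [(0, 4)]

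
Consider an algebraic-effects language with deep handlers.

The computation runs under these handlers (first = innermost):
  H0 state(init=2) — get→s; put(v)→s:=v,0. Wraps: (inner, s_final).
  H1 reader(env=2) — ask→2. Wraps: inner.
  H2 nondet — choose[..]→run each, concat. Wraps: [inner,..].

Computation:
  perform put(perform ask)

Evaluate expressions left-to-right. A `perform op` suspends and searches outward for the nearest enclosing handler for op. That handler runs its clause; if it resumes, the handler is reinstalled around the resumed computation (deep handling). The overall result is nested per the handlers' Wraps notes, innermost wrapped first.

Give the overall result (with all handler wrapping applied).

Answer: [(0, 2)]

Working:
ask @ H1 ⇒ 2
put(2) @ H0 ⇒ s:=2
H0 returns (0, 2)
H1 returns (0, 2)
H2 returns [(0, 2)]
= [(0, 2)]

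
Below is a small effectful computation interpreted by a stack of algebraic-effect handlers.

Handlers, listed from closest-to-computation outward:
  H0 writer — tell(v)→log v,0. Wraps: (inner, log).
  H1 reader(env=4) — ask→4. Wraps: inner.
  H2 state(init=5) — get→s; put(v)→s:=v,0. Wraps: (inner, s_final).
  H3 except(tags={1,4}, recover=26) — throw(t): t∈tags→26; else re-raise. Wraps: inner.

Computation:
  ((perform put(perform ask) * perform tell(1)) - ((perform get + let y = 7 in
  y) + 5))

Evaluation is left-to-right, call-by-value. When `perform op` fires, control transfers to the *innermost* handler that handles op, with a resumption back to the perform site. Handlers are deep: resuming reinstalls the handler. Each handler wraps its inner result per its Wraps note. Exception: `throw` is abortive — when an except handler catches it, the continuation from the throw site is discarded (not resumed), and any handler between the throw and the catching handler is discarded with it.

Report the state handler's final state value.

Answer: 4

Working:
ask @ H1 ⇒ 4
put(4) @ H2 ⇒ s:=4
tell(1) @ H0 ⇒ log+=1
get @ H2 ⇒ 4
H0 returns (-16, (1))
H1 returns (-16, (1))
H2 returns ((-16, (1)), 4)
H3 returns ((-16, (1)), 4)
= ((-16, (1)), 4)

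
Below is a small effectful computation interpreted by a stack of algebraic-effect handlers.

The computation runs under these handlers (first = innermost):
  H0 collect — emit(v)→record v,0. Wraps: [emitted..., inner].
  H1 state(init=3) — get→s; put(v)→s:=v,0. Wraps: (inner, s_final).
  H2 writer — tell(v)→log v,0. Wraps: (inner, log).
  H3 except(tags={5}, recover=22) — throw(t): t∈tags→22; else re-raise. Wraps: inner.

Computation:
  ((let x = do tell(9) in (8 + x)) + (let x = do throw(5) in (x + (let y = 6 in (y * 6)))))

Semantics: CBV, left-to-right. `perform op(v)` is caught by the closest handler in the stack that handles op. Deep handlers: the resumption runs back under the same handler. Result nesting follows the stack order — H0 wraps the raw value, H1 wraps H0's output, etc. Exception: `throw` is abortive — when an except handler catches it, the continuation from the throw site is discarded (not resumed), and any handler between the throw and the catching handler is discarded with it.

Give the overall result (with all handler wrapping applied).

Step-by-step:
tell(9) @ H2 ⇒ log+=9
throw(5) @ H3 caught ⇒ 22
= 22

Answer: 22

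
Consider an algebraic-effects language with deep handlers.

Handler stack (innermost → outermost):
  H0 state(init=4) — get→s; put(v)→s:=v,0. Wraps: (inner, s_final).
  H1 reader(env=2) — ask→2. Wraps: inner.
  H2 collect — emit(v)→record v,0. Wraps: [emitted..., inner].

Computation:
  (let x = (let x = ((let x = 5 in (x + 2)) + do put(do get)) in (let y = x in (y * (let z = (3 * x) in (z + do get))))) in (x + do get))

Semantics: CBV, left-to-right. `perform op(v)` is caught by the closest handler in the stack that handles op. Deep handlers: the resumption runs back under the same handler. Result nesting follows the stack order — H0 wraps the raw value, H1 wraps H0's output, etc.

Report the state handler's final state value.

Answer: 4

Evaluation trace:
get @ H0 ⇒ 4
put(4) @ H0 ⇒ s:=4
get @ H0 ⇒ 4
get @ H0 ⇒ 4
H0 returns (179, 4)
H1 returns (179, 4)
H2 returns [(179, 4)]
= [(179, 4)]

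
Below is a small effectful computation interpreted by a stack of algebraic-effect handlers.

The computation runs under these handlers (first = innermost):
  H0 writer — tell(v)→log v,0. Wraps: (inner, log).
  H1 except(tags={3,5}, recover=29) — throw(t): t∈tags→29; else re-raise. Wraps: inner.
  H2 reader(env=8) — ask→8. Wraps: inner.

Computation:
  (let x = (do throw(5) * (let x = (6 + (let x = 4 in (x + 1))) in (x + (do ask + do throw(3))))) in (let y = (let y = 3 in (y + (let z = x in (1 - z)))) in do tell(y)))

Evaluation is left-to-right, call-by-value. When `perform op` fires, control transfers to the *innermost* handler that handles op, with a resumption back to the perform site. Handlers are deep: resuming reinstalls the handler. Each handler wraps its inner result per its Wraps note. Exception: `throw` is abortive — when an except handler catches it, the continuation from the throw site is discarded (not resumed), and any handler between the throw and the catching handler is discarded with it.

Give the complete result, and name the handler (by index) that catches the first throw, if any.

Working:
throw(5) @ H1 caught ⇒ 29
H2 returns 29
= 29

Answer: 29 ; first throw caught by: H1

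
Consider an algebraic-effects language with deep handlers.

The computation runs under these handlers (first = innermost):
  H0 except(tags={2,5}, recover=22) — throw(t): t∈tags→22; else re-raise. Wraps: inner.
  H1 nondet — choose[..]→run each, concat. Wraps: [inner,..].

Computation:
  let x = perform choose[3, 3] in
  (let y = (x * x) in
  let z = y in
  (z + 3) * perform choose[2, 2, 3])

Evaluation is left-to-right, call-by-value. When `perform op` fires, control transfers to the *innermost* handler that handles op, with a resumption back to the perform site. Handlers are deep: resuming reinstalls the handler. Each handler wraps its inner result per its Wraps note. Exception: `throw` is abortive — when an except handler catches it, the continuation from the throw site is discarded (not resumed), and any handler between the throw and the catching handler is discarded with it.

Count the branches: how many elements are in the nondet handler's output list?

Answer: 6

Step-by-step:
choose[3, 3] @ H1
  branch[0] choose=3:
    choose[2, 2, 3] @ H1
      branch[0] choose=2:
        H0 returns 24
        H1 returns [24]
      branch[1] choose=2:
        H0 returns 24
        H1 returns [24]
      branch[2] choose=3:
        H0 returns 36
        H1 returns [36]
  branch[1] choose=3:
    choose[2, 2, 3] @ H1
      branch[0] choose=2:
        H0 returns 24
        H1 returns [24]
      branch[1] choose=2:
        H0 returns 24
        H1 returns [24]
      branch[2] choose=3:
        H0 returns 36
        H1 returns [36]
= [24, 24, 36, 24, 24, 36]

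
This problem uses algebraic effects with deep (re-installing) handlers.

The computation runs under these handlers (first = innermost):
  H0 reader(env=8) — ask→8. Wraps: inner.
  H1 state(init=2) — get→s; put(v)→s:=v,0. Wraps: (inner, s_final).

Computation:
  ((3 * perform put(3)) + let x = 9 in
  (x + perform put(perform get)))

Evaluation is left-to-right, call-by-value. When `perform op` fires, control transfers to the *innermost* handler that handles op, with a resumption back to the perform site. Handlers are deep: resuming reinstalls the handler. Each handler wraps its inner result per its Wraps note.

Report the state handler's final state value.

Answer: 3

Working:
put(3) @ H1 ⇒ s:=3
get @ H1 ⇒ 3
put(3) @ H1 ⇒ s:=3
H0 returns 9
H1 returns (9, 3)
= (9, 3)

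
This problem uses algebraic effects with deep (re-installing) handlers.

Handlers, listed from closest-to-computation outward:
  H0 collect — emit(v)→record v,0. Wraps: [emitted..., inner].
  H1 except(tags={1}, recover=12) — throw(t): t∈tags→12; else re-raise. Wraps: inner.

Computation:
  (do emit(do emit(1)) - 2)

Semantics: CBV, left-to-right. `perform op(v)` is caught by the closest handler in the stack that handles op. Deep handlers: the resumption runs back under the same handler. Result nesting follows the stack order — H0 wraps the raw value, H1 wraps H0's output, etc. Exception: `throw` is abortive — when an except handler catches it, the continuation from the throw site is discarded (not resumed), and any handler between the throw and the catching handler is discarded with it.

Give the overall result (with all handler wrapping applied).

Answer: [1, 0, -2]

Working:
emit(1) @ H0 ⇒ out+=1
emit(0) @ H0 ⇒ out+=0
H0 returns [1, 0, -2]
H1 returns [1, 0, -2]
= [1, 0, -2]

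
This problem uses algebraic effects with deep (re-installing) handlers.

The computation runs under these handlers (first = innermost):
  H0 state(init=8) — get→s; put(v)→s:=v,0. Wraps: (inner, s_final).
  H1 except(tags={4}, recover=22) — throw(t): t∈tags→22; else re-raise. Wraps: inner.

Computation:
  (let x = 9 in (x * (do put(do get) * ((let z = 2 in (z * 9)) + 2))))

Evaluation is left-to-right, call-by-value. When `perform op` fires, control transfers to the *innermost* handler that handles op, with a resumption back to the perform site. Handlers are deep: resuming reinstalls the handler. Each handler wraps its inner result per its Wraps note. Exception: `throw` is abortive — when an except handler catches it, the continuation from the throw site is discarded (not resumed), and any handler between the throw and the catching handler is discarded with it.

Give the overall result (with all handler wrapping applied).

Answer: (0, 8)

Step-by-step:
get @ H0 ⇒ 8
put(8) @ H0 ⇒ s:=8
H0 returns (0, 8)
H1 returns (0, 8)
= (0, 8)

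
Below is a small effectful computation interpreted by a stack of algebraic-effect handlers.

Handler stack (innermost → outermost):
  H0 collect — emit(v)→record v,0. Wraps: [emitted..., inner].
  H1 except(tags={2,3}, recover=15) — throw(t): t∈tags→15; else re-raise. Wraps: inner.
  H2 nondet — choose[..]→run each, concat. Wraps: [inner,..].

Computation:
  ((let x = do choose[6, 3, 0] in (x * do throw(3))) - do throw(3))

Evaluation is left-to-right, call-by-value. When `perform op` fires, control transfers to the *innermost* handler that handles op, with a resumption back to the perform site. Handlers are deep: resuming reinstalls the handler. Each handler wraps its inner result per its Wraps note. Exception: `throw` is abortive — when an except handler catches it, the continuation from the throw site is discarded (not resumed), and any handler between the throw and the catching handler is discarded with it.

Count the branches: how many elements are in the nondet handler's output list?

Answer: 3

Evaluation trace:
choose[6, 3, 0] @ H2
  branch[0] choose=6:
    throw(3) @ H1 caught ⇒ 15
    H2 returns [15]
  branch[1] choose=3:
    throw(3) @ H1 caught ⇒ 15
    H2 returns [15]
  branch[2] choose=0:
    throw(3) @ H1 caught ⇒ 15
    H2 returns [15]
= [15, 15, 15]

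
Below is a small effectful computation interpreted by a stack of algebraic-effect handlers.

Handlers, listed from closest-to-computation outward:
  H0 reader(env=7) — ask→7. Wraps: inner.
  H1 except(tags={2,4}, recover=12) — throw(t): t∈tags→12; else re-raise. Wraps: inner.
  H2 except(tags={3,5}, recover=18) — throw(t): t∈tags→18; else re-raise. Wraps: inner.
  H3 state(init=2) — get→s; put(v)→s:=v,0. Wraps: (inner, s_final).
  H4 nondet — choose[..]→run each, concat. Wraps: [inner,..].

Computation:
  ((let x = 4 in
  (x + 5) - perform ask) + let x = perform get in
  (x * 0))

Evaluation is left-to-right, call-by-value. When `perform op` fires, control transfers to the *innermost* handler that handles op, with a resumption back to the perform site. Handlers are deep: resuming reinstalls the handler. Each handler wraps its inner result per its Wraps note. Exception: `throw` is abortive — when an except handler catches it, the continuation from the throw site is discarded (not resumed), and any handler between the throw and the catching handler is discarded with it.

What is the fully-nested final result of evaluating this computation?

Step-by-step:
ask @ H0 ⇒ 7
get @ H3 ⇒ 2
H0 returns 2
H1 returns 2
H2 returns 2
H3 returns (2, 2)
H4 returns [(2, 2)]
= [(2, 2)]

Answer: [(2, 2)]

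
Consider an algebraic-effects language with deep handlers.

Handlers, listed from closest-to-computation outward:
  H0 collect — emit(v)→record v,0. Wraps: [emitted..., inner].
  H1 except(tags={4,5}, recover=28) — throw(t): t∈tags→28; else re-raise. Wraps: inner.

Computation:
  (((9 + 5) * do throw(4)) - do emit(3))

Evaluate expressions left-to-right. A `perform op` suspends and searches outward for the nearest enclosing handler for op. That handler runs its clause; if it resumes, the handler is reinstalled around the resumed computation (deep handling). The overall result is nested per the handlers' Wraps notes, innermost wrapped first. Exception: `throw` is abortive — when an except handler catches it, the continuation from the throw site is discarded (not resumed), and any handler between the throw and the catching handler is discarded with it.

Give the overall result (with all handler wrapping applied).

Answer: 28

Working:
throw(4) @ H1 caught ⇒ 28
= 28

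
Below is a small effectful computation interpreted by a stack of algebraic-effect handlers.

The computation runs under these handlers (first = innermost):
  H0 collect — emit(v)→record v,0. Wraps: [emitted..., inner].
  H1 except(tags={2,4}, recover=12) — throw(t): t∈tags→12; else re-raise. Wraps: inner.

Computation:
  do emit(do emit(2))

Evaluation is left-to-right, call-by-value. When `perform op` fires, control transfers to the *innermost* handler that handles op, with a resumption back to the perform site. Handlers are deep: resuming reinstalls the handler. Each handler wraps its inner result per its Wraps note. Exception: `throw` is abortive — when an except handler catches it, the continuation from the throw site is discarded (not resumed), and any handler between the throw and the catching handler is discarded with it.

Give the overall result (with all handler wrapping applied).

Answer: [2, 0, 0]

Evaluation trace:
emit(2) @ H0 ⇒ out+=2
emit(0) @ H0 ⇒ out+=0
H0 returns [2, 0, 0]
H1 returns [2, 0, 0]
= [2, 0, 0]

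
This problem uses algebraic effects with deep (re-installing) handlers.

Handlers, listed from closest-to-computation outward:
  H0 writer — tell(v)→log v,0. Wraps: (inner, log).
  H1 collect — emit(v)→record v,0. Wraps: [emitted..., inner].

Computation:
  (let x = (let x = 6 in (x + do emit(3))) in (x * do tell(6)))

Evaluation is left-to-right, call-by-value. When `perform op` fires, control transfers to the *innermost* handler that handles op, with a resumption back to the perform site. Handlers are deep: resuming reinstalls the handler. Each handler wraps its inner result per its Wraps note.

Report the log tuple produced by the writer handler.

Working:
emit(3) @ H1 ⇒ out+=3
tell(6) @ H0 ⇒ log+=6
H0 returns (0, (6))
H1 returns [3, (0, (6))]
= [3, (0, (6))]

Answer: (6)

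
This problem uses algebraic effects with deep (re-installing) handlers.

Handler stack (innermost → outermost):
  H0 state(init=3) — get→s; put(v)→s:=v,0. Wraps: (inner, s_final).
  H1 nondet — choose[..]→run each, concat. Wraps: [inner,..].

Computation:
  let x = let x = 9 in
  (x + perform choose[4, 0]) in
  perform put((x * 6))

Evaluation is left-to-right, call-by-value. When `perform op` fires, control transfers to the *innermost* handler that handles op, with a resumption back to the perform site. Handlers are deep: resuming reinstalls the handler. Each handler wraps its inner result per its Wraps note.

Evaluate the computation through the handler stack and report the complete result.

Step-by-step:
choose[4, 0] @ H1
  branch[0] choose=4:
    put(78) @ H0 ⇒ s:=78
    H0 returns (0, 78)
    H1 returns [(0, 78)]
  branch[1] choose=0:
    put(54) @ H0 ⇒ s:=54
    H0 returns (0, 54)
    H1 returns [(0, 54)]
= [(0, 78), (0, 54)]

Answer: [(0, 78), (0, 54)]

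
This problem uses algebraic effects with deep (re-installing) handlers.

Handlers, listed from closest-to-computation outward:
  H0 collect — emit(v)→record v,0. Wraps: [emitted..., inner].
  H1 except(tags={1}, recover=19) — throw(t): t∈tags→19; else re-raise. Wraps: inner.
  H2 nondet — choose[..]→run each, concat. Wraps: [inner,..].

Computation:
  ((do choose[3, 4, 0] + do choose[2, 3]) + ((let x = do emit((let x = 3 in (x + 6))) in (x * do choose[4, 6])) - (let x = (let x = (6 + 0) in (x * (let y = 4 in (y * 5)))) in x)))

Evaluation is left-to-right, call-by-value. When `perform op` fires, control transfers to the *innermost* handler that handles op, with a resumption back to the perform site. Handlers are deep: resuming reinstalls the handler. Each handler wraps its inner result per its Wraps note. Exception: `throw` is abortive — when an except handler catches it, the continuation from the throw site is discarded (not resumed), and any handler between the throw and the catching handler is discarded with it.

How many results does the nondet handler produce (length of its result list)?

Answer: 12

Evaluation trace:
choose[3, 4, 0] @ H2
  branch[0] choose=3:
    choose[2, 3] @ H2
      branch[0] choose=2:
        emit(9) @ H0 ⇒ out+=9
        choose[4, 6] @ H2
          branch[0] choose=4:
            H0 returns [9, -115]
            H1 returns [9, -115]
            H2 returns [[9, -115]]
          branch[1] choose=6:
            H0 returns [9, -115]
            H1 returns [9, -115]
            H2 returns [[9, -115]]
      branch[1] choose=3:
        emit(9) @ H0 ⇒ out+=9
        choose[4, 6] @ H2
          branch[0] choose=4:
            H0 returns [9, -114]
            H1 returns [9, -114]
            H2 returns [[9, -114]]
          branch[1] choose=6:
            H0 returns [9, -114]
            H1 returns [9, -114]
            H2 returns [[9, -114]]
  branch[1] choose=4:
    choose[2, 3] @ H2
      branch[0] choose=2:
        emit(9) @ H0 ⇒ out+=9
        choose[4, 6] @ H2
          branch[0] choose=4:
            H0 returns [9, -114]
            H1 returns [9, -114]
            H2 returns [[9, -114]]
          branch[1] choose=6:
            H0 returns [9, -114]
            H1 returns [9, -114]
            H2 returns [[9, -114]]
      branch[1] choose=3:
        emit(9) @ H0 ⇒ out+=9
        choose[4, 6] @ H2
          branch[0] choose=4:
            H0 returns [9, -113]
            H1 returns [9, -113]
            H2 returns [[9, -113]]
          branch[1] choose=6:
            H0 returns [9, -113]
            H1 returns [9, -113]
            H2 returns [[9, -113]]
  branch[2] choose=0:
    choose[2, 3] @ H2
      branch[0] choose=2:
        emit(9) @ H0 ⇒ out+=9
        choose[4, 6] @ H2
          branch[0] choose=4:
            H0 returns [9, -118]
            H1 returns [9, -118]
            H2 returns [[9, -118]]
          branch[1] choose=6:
            H0 returns [9, -118]
            H1 returns [9, -118]
            H2 returns [[9, -118]]
      branch[1] choose=3:
        emit(9) @ H0 ⇒ out+=9
        choose[4, 6] @ H2
          branch[0] choose=4:
            H0 returns [9, -117]
            H1 returns [9, -117]
            H2 returns [[9, -117]]
          branch[1] choose=6:
            H0 returns [9, -117]
            H1 returns [9, -117]
            H2 returns [[9, -117]]
= [[9, -115], [9, -115], [9, -114], [9, -114], [9, -114], [9, -114], [9, -113], [9, -113], [9, -118], [9, -118], [9, -117], [9, -117]]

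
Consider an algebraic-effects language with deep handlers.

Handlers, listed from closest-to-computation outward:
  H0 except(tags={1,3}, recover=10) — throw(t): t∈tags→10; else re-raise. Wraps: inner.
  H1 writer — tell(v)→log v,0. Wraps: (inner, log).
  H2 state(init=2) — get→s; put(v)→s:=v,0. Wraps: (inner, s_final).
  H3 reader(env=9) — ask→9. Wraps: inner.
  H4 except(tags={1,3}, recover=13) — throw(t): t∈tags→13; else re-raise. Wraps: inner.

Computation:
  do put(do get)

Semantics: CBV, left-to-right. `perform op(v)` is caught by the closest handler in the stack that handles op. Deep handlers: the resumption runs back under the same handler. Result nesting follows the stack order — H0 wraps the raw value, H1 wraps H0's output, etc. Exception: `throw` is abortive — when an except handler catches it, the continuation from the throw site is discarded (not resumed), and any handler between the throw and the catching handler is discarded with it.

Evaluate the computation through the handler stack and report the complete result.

Evaluation trace:
get @ H2 ⇒ 2
put(2) @ H2 ⇒ s:=2
H0 returns 0
H1 returns (0, ())
H2 returns ((0, ()), 2)
H3 returns ((0, ()), 2)
H4 returns ((0, ()), 2)
= ((0, ()), 2)

Answer: ((0, ()), 2)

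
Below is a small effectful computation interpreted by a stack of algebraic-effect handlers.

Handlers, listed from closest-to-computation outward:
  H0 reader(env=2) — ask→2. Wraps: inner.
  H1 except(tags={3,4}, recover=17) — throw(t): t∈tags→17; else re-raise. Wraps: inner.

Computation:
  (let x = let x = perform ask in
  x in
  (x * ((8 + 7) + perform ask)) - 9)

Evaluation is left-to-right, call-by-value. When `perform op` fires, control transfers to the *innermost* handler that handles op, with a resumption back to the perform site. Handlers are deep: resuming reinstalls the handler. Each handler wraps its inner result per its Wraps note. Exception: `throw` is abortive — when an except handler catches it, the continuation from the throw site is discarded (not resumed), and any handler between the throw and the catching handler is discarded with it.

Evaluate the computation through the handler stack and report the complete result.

Working:
ask @ H0 ⇒ 2
ask @ H0 ⇒ 2
H0 returns 25
H1 returns 25
= 25

Answer: 25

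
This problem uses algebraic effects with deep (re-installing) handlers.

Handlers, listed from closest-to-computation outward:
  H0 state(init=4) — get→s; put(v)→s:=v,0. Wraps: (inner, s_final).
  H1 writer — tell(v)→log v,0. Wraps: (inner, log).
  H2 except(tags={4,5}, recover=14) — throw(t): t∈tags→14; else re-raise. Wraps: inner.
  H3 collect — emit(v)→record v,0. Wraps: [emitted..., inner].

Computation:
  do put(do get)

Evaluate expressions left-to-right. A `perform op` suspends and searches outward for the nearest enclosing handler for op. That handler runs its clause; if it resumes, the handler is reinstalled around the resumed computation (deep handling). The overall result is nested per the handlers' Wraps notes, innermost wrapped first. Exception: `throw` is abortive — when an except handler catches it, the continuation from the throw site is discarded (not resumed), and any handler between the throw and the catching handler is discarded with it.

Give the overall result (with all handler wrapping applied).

Working:
get @ H0 ⇒ 4
put(4) @ H0 ⇒ s:=4
H0 returns (0, 4)
H1 returns ((0, 4), ())
H2 returns ((0, 4), ())
H3 returns [((0, 4), ())]
= [((0, 4), ())]

Answer: [((0, 4), ())]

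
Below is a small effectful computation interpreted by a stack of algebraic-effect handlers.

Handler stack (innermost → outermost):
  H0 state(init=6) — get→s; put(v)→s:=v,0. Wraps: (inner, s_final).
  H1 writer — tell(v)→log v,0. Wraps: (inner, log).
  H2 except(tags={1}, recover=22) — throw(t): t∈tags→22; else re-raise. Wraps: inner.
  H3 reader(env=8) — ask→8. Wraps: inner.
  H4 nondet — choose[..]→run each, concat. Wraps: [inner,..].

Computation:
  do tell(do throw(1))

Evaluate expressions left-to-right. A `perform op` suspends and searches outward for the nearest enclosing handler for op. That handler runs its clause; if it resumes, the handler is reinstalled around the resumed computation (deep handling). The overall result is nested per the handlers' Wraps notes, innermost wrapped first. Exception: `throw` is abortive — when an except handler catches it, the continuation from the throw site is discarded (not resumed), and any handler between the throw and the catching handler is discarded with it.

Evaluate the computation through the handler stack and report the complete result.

Evaluation trace:
throw(1) @ H2 caught ⇒ 22
H3 returns 22
H4 returns [22]
= [22]

Answer: [22]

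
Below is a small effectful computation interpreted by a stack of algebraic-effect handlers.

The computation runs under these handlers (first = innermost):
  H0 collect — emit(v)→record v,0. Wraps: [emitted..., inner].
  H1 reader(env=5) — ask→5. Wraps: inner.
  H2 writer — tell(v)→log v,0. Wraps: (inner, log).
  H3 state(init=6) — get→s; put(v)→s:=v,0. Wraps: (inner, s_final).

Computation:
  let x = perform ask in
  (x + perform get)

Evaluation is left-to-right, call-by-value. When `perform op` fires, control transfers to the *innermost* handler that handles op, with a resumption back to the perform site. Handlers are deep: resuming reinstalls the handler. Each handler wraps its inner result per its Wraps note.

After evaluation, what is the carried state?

Working:
ask @ H1 ⇒ 5
get @ H3 ⇒ 6
H0 returns [11]
H1 returns [11]
H2 returns ([11], ())
H3 returns (([11], ()), 6)
= (([11], ()), 6)

Answer: 6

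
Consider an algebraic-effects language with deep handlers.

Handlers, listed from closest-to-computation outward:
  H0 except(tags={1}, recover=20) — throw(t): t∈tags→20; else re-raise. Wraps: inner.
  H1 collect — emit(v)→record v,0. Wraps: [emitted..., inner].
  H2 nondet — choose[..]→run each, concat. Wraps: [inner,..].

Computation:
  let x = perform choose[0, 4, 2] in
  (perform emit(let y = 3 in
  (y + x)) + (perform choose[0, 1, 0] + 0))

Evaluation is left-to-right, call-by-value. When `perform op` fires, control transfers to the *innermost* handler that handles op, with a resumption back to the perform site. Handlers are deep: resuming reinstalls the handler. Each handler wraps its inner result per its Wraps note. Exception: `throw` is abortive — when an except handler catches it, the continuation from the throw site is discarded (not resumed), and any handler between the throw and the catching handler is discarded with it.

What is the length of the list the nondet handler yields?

Step-by-step:
choose[0, 4, 2] @ H2
  branch[0] choose=0:
    emit(3) @ H1 ⇒ out+=3
    choose[0, 1, 0] @ H2
      branch[0] choose=0:
        H0 returns 0
        H1 returns [3, 0]
        H2 returns [[3, 0]]
      branch[1] choose=1:
        H0 returns 1
        H1 returns [3, 1]
        H2 returns [[3, 1]]
      branch[2] choose=0:
        H0 returns 0
        H1 returns [3, 0]
        H2 returns [[3, 0]]
  branch[1] choose=4:
    emit(7) @ H1 ⇒ out+=7
    choose[0, 1, 0] @ H2
      branch[0] choose=0:
        H0 returns 0
        H1 returns [7, 0]
        H2 returns [[7, 0]]
      branch[1] choose=1:
        H0 returns 1
        H1 returns [7, 1]
        H2 returns [[7, 1]]
      branch[2] choose=0:
        H0 returns 0
        H1 returns [7, 0]
        H2 returns [[7, 0]]
  branch[2] choose=2:
    emit(5) @ H1 ⇒ out+=5
    choose[0, 1, 0] @ H2
      branch[0] choose=0:
        H0 returns 0
        H1 returns [5, 0]
        H2 returns [[5, 0]]
      branch[1] choose=1:
        H0 returns 1
        H1 returns [5, 1]
        H2 returns [[5, 1]]
      branch[2] choose=0:
        H0 returns 0
        H1 returns [5, 0]
        H2 returns [[5, 0]]
= [[3, 0], [3, 1], [3, 0], [7, 0], [7, 1], [7, 0], [5, 0], [5, 1], [5, 0]]

Answer: 9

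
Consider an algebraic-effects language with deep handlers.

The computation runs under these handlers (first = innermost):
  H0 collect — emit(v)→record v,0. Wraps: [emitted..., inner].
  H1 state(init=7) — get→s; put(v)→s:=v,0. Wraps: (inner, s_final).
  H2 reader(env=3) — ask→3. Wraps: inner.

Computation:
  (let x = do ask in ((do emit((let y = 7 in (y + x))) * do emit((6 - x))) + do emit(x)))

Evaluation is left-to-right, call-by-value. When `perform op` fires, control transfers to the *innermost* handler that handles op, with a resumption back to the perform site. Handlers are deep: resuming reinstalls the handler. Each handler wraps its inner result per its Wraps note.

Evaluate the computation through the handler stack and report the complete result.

Working:
ask @ H2 ⇒ 3
emit(10) @ H0 ⇒ out+=10
emit(3) @ H0 ⇒ out+=3
emit(3) @ H0 ⇒ out+=3
H0 returns [10, 3, 3, 0]
H1 returns ([10, 3, 3, 0], 7)
H2 returns ([10, 3, 3, 0], 7)
= ([10, 3, 3, 0], 7)

Answer: ([10, 3, 3, 0], 7)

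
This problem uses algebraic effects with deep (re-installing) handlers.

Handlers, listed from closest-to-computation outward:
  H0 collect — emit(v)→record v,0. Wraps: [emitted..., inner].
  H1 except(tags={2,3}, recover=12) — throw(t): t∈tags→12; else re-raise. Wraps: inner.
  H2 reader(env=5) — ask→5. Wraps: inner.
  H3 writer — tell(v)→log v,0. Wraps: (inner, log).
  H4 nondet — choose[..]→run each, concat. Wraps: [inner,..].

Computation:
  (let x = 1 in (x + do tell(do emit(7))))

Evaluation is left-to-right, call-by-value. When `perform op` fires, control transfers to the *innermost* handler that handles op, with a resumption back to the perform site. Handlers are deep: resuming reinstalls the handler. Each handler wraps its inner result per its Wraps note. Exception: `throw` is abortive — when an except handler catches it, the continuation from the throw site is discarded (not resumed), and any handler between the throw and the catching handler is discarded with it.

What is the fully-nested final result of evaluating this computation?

Answer: [([7, 1], (0))]

Step-by-step:
emit(7) @ H0 ⇒ out+=7
tell(0) @ H3 ⇒ log+=0
H0 returns [7, 1]
H1 returns [7, 1]
H2 returns [7, 1]
H3 returns ([7, 1], (0))
H4 returns [([7, 1], (0))]
= [([7, 1], (0))]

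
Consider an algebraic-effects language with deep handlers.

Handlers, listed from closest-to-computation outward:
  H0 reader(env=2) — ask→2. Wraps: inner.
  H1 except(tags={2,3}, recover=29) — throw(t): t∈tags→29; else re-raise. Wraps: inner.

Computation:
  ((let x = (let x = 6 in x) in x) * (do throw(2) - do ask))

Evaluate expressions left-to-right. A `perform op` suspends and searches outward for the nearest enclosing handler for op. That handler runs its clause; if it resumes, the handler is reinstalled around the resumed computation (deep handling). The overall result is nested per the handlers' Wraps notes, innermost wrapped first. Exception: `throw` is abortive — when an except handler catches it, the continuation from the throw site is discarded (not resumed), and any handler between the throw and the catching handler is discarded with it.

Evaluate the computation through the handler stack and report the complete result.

Step-by-step:
throw(2) @ H1 caught ⇒ 29
= 29

Answer: 29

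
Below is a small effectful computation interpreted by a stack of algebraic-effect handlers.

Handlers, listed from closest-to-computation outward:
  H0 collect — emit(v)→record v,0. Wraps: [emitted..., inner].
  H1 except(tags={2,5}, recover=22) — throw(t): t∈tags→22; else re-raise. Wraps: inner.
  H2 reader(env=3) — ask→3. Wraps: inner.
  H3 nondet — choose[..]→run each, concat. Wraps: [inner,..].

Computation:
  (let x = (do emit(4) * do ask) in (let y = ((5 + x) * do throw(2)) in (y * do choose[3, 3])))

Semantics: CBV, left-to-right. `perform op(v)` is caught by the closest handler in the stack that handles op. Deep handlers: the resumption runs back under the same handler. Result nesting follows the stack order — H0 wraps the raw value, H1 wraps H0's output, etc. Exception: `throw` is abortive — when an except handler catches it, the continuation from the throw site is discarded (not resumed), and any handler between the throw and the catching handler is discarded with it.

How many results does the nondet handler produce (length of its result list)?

Answer: 1

Step-by-step:
emit(4) @ H0 ⇒ out+=4
ask @ H2 ⇒ 3
throw(2) @ H1 caught ⇒ 22
H2 returns 22
H3 returns [22]
= [22]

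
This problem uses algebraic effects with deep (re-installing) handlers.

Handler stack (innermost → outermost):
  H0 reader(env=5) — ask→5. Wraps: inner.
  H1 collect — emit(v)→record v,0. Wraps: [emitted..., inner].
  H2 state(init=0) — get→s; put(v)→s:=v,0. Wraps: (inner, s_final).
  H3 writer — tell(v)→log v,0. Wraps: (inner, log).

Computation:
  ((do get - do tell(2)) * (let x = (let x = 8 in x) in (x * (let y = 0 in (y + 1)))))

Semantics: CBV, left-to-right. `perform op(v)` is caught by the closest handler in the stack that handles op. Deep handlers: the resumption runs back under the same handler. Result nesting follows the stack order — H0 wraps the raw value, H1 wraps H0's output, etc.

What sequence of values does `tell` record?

Evaluation trace:
get @ H2 ⇒ 0
tell(2) @ H3 ⇒ log+=2
H0 returns 0
H1 returns [0]
H2 returns ([0], 0)
H3 returns (([0], 0), (2))
= (([0], 0), (2))

Answer: (2)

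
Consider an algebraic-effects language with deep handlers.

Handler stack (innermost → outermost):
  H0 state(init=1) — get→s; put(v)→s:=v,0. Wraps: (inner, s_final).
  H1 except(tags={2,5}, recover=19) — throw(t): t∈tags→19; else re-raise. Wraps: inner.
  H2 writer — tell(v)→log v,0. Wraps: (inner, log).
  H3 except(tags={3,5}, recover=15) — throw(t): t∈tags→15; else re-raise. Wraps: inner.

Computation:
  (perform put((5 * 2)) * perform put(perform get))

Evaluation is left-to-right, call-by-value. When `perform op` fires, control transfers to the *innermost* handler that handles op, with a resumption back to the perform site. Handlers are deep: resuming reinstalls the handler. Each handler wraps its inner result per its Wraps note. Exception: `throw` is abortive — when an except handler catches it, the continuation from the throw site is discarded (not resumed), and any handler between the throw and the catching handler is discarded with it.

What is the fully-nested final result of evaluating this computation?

Answer: ((0, 10), ())

Step-by-step:
put(10) @ H0 ⇒ s:=10
get @ H0 ⇒ 10
put(10) @ H0 ⇒ s:=10
H0 returns (0, 10)
H1 returns (0, 10)
H2 returns ((0, 10), ())
H3 returns ((0, 10), ())
= ((0, 10), ())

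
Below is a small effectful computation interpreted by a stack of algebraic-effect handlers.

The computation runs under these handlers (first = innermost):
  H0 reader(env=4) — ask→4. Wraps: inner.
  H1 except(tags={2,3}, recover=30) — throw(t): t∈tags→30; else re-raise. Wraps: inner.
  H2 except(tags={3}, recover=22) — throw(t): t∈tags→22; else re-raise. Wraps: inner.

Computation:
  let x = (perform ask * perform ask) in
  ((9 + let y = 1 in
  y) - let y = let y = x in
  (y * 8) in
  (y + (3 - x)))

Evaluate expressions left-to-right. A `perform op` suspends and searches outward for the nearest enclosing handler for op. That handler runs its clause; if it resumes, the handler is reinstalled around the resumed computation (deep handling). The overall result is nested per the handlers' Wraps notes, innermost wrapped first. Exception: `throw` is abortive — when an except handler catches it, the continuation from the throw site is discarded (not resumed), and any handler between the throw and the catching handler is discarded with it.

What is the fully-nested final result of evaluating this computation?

Answer: -105

Working:
ask @ H0 ⇒ 4
ask @ H0 ⇒ 4
H0 returns -105
H1 returns -105
H2 returns -105
= -105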